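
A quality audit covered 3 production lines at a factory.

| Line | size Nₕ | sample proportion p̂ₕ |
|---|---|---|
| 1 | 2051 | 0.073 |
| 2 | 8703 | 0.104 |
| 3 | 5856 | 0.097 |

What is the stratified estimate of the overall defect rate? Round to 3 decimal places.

Wₕ = Nₕ/N with N = 16610: 0.1235, 0.5240, 0.3526.
p̂_st = 0.1235·0.073 + 0.5240·0.104 + 0.3526·0.097 ≈ 0.09770... → 0.098.

0.098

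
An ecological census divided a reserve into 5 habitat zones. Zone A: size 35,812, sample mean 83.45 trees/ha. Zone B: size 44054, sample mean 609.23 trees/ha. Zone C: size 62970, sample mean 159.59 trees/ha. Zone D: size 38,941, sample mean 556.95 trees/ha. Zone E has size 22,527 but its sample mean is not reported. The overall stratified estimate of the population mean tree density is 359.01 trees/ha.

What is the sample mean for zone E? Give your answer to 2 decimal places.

523.02

Σ Nₕx̄ₕ = N·μ, so 22527·x̄_E = 204304·359.01 − (35812·83.45 + 44054·609.23 + 62970·159.59 + 38941·556.95).
= 73347179.04 − 61565102.07 = 11782076.97.
x̄_E = 11782076.97 / 22527 = 523.0202... → 523.02.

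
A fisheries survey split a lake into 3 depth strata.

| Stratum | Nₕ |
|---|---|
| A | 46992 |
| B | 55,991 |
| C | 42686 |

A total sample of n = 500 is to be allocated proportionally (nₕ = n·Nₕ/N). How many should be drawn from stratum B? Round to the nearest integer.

N = 46992 + 55991 + 42686 = 145669.
n_B = 500·55991/145669 = 192.186... → 192.

192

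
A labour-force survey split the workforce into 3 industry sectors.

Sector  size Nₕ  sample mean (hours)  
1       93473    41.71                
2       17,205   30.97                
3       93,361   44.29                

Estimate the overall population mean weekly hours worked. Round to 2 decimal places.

41.98

x̄_st = (Σ Nₕx̄ₕ) / (Σ Nₕ) = (93473·41.71 + 17205·30.97 + 93361·44.29) / 204039
= 8566556.37 / 204039 = 41.9849... → 41.98.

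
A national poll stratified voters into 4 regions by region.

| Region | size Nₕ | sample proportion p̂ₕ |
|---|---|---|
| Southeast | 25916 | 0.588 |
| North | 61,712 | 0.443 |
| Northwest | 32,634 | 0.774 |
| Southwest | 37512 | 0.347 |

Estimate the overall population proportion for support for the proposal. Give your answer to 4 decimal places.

Wₕ = Nₕ/N with N = 157774: 0.1643, 0.3911, 0.2068, 0.2378.
p̂_st = 0.1643·0.588 + 0.3911·0.443 + 0.2068·0.774 + 0.2378·0.347 ≈ 0.512457... → 0.5125.

0.5125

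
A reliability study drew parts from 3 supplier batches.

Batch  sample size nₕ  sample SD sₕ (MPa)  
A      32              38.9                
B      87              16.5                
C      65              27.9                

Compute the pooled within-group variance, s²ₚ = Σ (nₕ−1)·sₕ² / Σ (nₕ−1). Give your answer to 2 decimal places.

A: (32−1)·38.9² = 31·1513.21 = 46909.51
B: (87−1)·16.5² = 86·272.25 = 23413.5
C: (65−1)·27.9² = 64·778.41 = 49818.24
Numerator = 120141.25; denominator = Σ(nₕ−1) = 181.
s²ₚ = 120141.25/181 = 663.7638... → 663.76.

663.76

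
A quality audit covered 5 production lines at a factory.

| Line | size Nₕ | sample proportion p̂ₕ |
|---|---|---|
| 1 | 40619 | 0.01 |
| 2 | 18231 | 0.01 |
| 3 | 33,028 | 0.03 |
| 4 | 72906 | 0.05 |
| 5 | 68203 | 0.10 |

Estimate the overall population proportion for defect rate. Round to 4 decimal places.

0.0517

N = 40619 + 18231 + 33028 + 72906 + 68203 = 232987.
Overall proportion = Σ (Nₕ/N)·p̂ₕ.
Σ Nₕp̂ₕ = 406.19 + 182.31 + 990.84 + 3645.3 + 6820.3 = 12044.94.
12044.94 / 232987 = 0.051698... → 0.0517.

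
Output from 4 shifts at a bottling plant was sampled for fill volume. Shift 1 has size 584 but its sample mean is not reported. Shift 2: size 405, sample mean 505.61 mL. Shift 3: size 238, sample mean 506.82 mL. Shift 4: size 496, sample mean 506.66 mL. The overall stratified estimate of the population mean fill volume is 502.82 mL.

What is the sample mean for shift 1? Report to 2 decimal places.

495.99

Σ Nₕx̄ₕ = N·μ, so 584·x̄_1 = 1723·502.82 − (405·505.61 + 238·506.82 + 496·506.66).
= 866358.86 − 576698.57 = 289660.29.
x̄_1 = 289660.29 / 584 = 495.9936... → 495.99.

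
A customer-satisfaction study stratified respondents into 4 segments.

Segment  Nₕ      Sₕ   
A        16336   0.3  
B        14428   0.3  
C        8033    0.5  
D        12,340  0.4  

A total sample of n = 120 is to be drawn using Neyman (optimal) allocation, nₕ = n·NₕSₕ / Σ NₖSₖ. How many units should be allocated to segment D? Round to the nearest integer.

33

Σ NₕSₕ = 16336·0.3 + 14428·0.3 + 8033·0.5 + 12340·0.4 = 18181.7.
Share for D: 4936/18181.7 = 0.27148.
n_D = 120 × 0.27148 = 32.578... → 33.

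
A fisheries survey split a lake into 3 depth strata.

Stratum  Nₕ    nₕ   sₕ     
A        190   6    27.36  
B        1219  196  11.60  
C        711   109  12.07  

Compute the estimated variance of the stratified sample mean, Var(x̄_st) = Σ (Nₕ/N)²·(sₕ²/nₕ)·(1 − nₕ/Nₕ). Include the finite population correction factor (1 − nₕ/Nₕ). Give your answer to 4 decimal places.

N = 2120; Wₕ = Nₕ/N.
stratum A: (190/2120)²·27.36²/6·(1 − 6/190) = 0.9704667
stratum B: (1219/2120)²·11.60²/196·(1 − 196/1219) = 0.1904880
stratum C: (711/2120)²·12.07²/109·(1 − 109/711) = 0.1272865
Sum = 1.2882412 → 1.2882.

1.2882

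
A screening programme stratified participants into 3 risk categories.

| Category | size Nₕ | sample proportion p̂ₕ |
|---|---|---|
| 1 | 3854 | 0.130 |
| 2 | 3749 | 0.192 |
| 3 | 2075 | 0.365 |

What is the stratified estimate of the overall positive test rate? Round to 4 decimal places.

N = 3854 + 3749 + 2075 = 9678.
Overall proportion = Σ (Nₕ/N)·p̂ₕ.
Σ Nₕp̂ₕ = 501.02 + 719.808 + 757.375 = 1978.203.
1978.203 / 9678 = 0.204402... → 0.2044.

0.2044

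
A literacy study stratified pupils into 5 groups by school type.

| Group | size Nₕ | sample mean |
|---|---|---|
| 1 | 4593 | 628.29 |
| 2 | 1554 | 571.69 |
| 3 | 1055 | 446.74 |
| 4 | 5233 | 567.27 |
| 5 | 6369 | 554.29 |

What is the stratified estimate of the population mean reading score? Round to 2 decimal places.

571.38

N = 18804; weights Wₕ = Nₕ/N = (0.2443, 0.0826, 0.0561, 0.2783, 0.3387).
x̄_st = Σ Wₕ·x̄ₕ = 0.2443·628.29 + 0.0826·571.69 + 0.0561·446.74 + 0.2783·567.27 + 0.3387·554.29 ≈ 571.3811...
→ 571.38.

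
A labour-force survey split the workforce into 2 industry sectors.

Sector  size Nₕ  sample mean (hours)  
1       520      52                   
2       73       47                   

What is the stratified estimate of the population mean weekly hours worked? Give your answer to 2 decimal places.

51.38

N = 520 + 73 = 593.
Overall mean = Σ (Nₕ/N)·x̄ₕ — weight by population share, not a simple average.
Σ Nₕx̄ₕ = 520·52 + 73·47 = 27040 + 3431 = 30471.
Divide by N: 30471 / 593 = 51.3845... → 51.38.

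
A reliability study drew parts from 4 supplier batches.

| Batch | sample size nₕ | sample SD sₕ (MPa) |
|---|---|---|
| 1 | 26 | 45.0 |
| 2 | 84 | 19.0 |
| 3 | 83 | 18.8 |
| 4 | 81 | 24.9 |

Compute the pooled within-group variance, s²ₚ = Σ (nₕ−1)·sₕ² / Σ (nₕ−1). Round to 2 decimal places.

589.52

Degrees of freedom: 25 + 83 + 82 + 80 = 270.
Σ(nₕ−1)sₕ² = 25·2025 + 83·361 + 82·353.44 + 80·620.01 = 159170.88.
s²ₚ = 159170.88 / 270 = 589.5218... → 589.52.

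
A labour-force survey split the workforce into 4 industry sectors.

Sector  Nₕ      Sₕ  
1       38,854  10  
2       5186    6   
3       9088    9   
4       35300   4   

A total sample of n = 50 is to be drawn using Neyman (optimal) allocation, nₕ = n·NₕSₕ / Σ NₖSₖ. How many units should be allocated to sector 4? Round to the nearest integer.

1: NₕSₕ = 38854·10 = 388540
2: NₕSₕ = 5186·6 = 31116
3: NₕSₕ = 9088·9 = 81792
4: NₕSₕ = 35300·4 = 141200
Σ NₕSₕ = 642648.
n_4 = 50·141200/642648 = 10.986... → 11.

11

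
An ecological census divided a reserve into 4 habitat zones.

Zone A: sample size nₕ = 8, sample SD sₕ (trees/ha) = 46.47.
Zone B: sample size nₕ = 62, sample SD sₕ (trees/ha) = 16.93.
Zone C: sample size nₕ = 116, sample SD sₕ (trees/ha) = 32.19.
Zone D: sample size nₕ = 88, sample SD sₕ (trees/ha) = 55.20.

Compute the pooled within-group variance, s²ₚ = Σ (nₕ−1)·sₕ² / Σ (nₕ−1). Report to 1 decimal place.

1543.9

A: (8−1)·46.47² = 7·2159.4609 = 15116.2263
B: (62−1)·16.93² = 61·286.6249 = 17484.1189
C: (116−1)·32.19² = 115·1036.1961 = 119162.5515
D: (88−1)·55.20² = 87·3047.04 = 265092.48
Numerator = 416855.3767; denominator = Σ(nₕ−1) = 270.
s²ₚ = 416855.3767/270 = 1543.909... → 1543.9.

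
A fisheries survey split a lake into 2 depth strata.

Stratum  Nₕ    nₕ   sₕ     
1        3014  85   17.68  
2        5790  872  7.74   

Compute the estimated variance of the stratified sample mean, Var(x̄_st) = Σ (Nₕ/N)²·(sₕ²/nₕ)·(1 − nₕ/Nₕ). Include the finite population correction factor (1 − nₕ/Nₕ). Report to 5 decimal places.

N = 8804; Wₕ = Nₕ/N.
stratum 1: (3014/8804)²·17.68²/85·(1 − 85/3014) = 0.41884000
stratum 2: (5790/8804)²·7.74²/872·(1 − 872/5790) = 0.02523902
Sum = 0.44407901 → 0.44408.

0.44408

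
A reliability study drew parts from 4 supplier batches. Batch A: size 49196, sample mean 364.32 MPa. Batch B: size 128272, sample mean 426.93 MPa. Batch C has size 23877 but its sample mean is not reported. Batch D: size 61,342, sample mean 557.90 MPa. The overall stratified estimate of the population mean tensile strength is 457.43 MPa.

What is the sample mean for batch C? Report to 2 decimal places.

555.01

N = 49196 + 128272 + 23877 + 61342 = 262687.
Overall total = μ·N = 457.43·262687 = 120160914.41.
Subtract the known strata: 49196·364.32 + 128272·426.93 + 61342·557.90 = 106908953.48.
Remaining total for batch C: 120160914.41 − 106908953.48 = 13251960.93.
Divide by its size: 13251960.93 / 23877 = 555.0095... → 555.01.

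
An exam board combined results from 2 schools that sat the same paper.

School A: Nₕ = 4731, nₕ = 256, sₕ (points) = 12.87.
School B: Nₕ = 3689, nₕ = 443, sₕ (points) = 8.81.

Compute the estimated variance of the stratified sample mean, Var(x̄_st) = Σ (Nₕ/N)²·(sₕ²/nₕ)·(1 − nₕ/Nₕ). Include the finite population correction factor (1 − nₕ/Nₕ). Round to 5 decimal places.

N = 8420. Term for each stratum: Wₕ²sₕ²/nₕ·(1−nₕ/Nₕ).
Var(x̄_st) = 0.19321415 + 0.02959246 = 0.22280661 → 0.22281.

0.22281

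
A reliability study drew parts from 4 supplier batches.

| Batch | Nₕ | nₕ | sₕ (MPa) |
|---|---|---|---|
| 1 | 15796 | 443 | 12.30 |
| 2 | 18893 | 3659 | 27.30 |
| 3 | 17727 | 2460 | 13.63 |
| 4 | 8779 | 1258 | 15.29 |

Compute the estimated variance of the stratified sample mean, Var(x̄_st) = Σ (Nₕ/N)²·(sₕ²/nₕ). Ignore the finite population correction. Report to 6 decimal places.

0.052331

N = 61195; Wₕ = Nₕ/N.
batch 1: (15796/61195)²·12.30²/443 = 0.022754582
batch 2: (18893/61195)²·27.30²/3659 = 0.019414797
batch 3: (17727/61195)²·13.63²/2460 = 0.006337168
batch 4: (8779/61195)²·15.29²/1258 = 0.003824657
Sum = 0.052331205 → 0.052331.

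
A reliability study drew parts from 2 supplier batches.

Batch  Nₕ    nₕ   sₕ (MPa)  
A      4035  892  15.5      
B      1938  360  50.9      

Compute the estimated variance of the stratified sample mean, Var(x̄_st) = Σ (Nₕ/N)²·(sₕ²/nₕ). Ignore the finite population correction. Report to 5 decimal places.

N = 5973. Term for each stratum: Wₕ²sₕ²/nₕ.
Var(x̄_st) = 0.12291378 + 0.75762724 = 0.88054102 → 0.88054.

0.88054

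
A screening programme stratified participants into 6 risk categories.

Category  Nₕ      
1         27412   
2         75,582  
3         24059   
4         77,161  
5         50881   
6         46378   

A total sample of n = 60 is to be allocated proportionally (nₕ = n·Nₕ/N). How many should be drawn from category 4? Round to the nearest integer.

15

N = 27412 + 75582 + 24059 + 77161 + 50881 + 46378 = 301473.
n_4 = 60·77161/301473 = 15.357... → 15.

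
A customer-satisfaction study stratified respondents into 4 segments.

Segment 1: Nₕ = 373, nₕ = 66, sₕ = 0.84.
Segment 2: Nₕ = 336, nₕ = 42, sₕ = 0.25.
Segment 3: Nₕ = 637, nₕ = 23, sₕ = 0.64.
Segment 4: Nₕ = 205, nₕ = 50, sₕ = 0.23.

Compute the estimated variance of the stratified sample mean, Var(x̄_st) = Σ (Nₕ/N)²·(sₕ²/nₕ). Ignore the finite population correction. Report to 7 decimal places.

N = 1551. Term for each stratum: Wₕ²sₕ²/nₕ.
Var(x̄_st) = 0.0006183135 + 0.0000698370 + 0.0030039132 + 0.0000184829 = 0.0037105466 → 0.0037105.

0.0037105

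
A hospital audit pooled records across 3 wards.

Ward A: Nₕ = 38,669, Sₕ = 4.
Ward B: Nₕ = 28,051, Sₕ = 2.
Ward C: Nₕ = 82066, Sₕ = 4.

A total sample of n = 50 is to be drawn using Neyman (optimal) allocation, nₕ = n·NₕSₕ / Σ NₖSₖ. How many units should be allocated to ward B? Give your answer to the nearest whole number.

5

A: NₕSₕ = 38669·4 = 154676
B: NₕSₕ = 28051·2 = 56102
C: NₕSₕ = 82066·4 = 328264
Σ NₕSₕ = 539042.
n_B = 50·56102/539042 = 5.204... → 5.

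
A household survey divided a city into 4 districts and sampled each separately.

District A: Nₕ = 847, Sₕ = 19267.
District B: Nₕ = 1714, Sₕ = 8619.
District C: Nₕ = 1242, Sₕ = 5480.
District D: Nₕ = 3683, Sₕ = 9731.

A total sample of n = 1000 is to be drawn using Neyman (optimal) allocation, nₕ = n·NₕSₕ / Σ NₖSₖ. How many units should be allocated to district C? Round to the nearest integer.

Σ NₕSₕ = 847·19267 + 1714·8619 + 1242·5480 + 3683·9731 = 73737548.
Share for C: 6806160/73737548 = 0.09230.
n_C = 1000 × 0.09230 = 92.302... → 92.

92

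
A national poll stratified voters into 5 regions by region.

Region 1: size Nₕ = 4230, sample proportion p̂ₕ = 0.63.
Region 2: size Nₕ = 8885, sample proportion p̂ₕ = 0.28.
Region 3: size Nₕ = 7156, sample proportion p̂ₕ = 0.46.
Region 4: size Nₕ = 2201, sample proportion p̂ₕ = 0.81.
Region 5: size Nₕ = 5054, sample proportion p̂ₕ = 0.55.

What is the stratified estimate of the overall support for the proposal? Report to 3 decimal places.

N = 4230 + 8885 + 7156 + 2201 + 5054 = 27526.
Overall proportion = Σ (Nₕ/N)·p̂ₕ.
Σ Nₕp̂ₕ = 2664.9 + 2487.8 + 3291.76 + 1782.81 + 2779.7 = 13006.97.
13006.97 / 27526 = 0.47253... → 0.473.

0.473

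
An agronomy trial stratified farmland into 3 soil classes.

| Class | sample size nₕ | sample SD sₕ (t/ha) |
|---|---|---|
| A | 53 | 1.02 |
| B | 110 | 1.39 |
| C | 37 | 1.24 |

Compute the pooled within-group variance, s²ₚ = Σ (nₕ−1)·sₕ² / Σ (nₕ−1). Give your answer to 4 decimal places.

Degrees of freedom: 52 + 109 + 36 = 197.
Σ(nₕ−1)sₕ² = 52·1.0404 + 109·1.9321 + 36·1.5376 = 320.0533.
s²ₚ = 320.0533 / 197 = 1.624636... → 1.6246.

1.6246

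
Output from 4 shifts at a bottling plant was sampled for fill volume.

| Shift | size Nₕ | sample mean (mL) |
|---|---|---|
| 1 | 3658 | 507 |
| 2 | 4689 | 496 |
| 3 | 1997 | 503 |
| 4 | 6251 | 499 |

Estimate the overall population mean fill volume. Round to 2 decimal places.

500.40

N = 3658 + 4689 + 1997 + 6251 = 16595.
The stratified mean weights each stratum mean by its population share Nₕ/N.
Σ Nₕx̄ₕ = 3658·507 + 4689·496 + 1997·503 + 6251·499 = 1854606 + 2325744 + 1004491 + 3119249 = 8304090.
Divide by N: 8304090 / 16595 = 500.3971... → 500.40.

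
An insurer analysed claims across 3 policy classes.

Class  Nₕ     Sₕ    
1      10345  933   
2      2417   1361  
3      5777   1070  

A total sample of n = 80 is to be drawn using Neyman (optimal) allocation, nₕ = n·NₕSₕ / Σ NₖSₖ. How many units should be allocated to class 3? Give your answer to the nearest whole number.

Σ NₕSₕ = 10345·933 + 2417·1361 + 5777·1070 = 19122812.
Share for 3: 6181390/19122812 = 0.32325.
n_3 = 80 × 0.32325 = 25.860... → 26.

26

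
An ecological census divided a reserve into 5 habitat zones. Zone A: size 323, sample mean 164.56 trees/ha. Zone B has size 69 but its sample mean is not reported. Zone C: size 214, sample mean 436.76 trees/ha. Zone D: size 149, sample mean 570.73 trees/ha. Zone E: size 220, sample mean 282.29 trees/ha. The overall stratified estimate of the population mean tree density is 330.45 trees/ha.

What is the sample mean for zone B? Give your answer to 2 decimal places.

Σ Nₕx̄ₕ = N·μ, so 69·x̄_B = 975·330.45 − (323·164.56 + 214·436.76 + 149·570.73 + 220·282.29).
= 322188.75 − 293762.09 = 28426.66.
x̄_B = 28426.66 / 69 = 411.9806... → 411.98.

411.98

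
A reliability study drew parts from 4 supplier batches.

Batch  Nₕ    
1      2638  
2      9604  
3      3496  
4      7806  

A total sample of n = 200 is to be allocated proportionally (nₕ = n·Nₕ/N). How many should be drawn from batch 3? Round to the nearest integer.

30

Share of batch 3 = 3496/23544 = 0.14849.
Allocate 200 × 0.14849 = 29.698... → 30.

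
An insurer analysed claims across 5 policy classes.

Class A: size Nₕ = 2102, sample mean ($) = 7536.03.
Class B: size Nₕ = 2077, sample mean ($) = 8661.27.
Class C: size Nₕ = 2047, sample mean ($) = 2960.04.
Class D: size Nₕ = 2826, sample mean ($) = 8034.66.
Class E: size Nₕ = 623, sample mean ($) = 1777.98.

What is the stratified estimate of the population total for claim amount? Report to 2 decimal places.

63703025.43

Population total = Σ Nₕ·x̄ₕ (each stratum's size times its mean).
2102·7536.03 + 2077·8661.27 + 2047·2960.04 + 2826·8034.66 + 623·1777.98 = 15840735.06 + 17989457.79 + 6059201.88 + 22705949.16 + 1107681.54 = 63703025.43.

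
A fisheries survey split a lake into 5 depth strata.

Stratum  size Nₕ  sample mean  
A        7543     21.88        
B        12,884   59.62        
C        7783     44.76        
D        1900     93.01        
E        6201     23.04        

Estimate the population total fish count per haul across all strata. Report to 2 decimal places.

Population total = Σ Nₕ·x̄ₕ (each stratum's size times its mean).
7543·21.88 + 12884·59.62 + 7783·44.76 + 1900·93.01 + 6201·23.04 = 165040.84 + 768144.08 + 348367.08 + 176719 + 142871.04 = 1601142.04.

1601142.04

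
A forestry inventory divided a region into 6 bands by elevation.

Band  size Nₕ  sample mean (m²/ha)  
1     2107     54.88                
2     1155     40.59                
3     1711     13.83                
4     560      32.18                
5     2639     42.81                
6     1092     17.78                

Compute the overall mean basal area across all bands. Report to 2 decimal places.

36.33

x̄_st = (Σ Nₕx̄ₕ) / (Σ Nₕ) = (2107·54.88 + 1155·40.59 + 1711·13.83 + 560·32.18 + 2639·42.81 + 1092·17.78) / 9264
= 336588.89 / 9264 = 36.3330... → 36.33.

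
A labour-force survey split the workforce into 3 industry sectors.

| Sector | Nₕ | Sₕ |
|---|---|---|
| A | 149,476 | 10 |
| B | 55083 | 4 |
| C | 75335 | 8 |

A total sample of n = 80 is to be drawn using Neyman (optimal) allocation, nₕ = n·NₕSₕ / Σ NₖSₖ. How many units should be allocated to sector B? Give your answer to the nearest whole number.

A: NₕSₕ = 149476·10 = 1494760
B: NₕSₕ = 55083·4 = 220332
C: NₕSₕ = 75335·8 = 602680
Σ NₕSₕ = 2317772.
n_B = 80·220332/2317772 = 7.605... → 8.

8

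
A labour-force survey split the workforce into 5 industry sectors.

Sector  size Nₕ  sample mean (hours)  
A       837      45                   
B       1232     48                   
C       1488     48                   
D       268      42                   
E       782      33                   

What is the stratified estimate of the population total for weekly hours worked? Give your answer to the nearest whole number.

A: 837·45 = 37665
B: 1232·48 = 59136
C: 1488·48 = 71424
D: 268·42 = 11256
E: 782·33 = 25806
τ̂ = Σ Nₕx̄ₕ = 205287.

205287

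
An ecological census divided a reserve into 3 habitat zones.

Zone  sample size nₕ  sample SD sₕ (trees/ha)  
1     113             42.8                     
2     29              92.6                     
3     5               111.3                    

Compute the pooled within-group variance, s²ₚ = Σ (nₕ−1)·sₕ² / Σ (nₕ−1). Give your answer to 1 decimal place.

1: (113−1)·42.8² = 112·1831.84 = 205166.08
2: (29−1)·92.6² = 28·8574.76 = 240093.28
3: (5−1)·111.3² = 4·12387.69 = 49550.76
Numerator = 494810.12; denominator = Σ(nₕ−1) = 144.
s²ₚ = 494810.12/144 = 3436.181... → 3436.2.

3436.2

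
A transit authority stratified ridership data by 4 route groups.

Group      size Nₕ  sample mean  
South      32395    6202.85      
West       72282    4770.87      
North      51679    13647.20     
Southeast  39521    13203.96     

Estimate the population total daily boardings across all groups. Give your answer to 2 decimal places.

1772896703.05

South: 32395·6202.85 = 200941325.75
West: 72282·4770.87 = 344848025.34
North: 51679·13647.20 = 705273648.8
Southeast: 39521·13203.96 = 521833703.16
τ̂ = Σ Nₕx̄ₕ = 1772896703.05.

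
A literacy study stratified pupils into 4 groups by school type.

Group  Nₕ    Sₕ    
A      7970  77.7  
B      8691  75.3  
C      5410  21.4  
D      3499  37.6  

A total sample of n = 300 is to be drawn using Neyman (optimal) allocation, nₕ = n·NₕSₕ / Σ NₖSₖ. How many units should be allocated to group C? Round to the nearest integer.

23

A: NₕSₕ = 7970·77.7 = 619269
B: NₕSₕ = 8691·75.3 = 654432.3
C: NₕSₕ = 5410·21.4 = 115774
D: NₕSₕ = 3499·37.6 = 131562.4
Σ NₕSₕ = 1521037.7.
n_C = 300·115774/1521037.7 = 22.835... → 23.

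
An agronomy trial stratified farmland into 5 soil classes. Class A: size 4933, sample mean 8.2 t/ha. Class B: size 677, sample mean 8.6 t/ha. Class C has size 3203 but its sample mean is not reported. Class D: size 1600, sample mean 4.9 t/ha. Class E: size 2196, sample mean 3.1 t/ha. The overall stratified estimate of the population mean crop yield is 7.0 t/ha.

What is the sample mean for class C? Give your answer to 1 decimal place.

8.5

N = 4933 + 677 + 3203 + 1600 + 2196 = 12609.
Overall total = μ·N = 7.0·12609 = 88263.
Subtract the known strata: 4933·8.2 + 677·8.6 + 1600·4.9 + 2196·3.1 = 60920.4.
Remaining total for class C: 88263 − 60920.4 = 27342.6.
Divide by its size: 27342.6 / 3203 = 8.537... → 8.5.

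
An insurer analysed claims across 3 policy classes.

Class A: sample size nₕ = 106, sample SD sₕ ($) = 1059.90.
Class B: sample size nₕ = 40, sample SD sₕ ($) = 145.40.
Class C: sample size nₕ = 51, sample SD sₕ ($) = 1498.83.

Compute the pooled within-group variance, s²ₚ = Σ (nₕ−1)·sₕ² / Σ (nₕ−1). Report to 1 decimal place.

A: (106−1)·1059.90² = 105·1123388.01 = 117955741.05
B: (40−1)·145.40² = 39·21141.16 = 824505.24
C: (51−1)·1498.83² = 50·2246491.3689 = 112324568.445
Numerator = 231104814.735; denominator = Σ(nₕ−1) = 194.
s²ₚ = 231104814.735/194 = 1191261.932... → 1191261.9.

1191261.9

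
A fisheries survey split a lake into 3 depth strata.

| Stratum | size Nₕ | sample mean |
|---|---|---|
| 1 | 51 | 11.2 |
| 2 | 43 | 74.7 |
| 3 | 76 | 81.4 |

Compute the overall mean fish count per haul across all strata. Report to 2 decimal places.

58.65

x̄_st = (Σ Nₕx̄ₕ) / (Σ Nₕ) = (51·11.2 + 43·74.7 + 76·81.4) / 170
= 9969.7 / 170 = 58.6453... → 58.65.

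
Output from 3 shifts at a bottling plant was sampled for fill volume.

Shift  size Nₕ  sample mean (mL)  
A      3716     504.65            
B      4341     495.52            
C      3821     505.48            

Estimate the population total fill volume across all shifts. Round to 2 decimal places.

5957770.80

Population total = Σ Nₕ·x̄ₕ (each stratum's size times its mean).
3716·504.65 + 4341·495.52 + 3821·505.48 = 1875279.4 + 2151052.32 + 1931439.08 = 5957770.80.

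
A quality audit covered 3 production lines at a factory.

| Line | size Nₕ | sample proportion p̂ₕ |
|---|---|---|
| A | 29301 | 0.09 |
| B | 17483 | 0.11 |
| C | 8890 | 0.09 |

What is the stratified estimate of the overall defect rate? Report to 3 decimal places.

N = 29301 + 17483 + 8890 = 55674.
Overall proportion = Σ (Nₕ/N)·p̂ₕ.
Σ Nₕp̂ₕ = 2637.09 + 1923.13 + 800.1 = 5360.32.
5360.32 / 55674 = 0.09628... → 0.096.

0.096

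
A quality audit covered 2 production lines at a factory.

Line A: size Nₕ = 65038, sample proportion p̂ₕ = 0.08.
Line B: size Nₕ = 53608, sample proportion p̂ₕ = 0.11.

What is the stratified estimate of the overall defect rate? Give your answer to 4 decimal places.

Wₕ = Nₕ/N with N = 118646: 0.5482, 0.4518.
p̂_st = 0.5482·0.08 + 0.4518·0.11 ≈ 0.093555... → 0.0936.

0.0936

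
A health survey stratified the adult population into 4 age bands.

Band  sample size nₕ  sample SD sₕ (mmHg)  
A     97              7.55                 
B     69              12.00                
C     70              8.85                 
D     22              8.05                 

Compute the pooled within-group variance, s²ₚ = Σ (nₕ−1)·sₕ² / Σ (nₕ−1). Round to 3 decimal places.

A: (97−1)·7.55² = 96·57.0025 = 5472.24
B: (69−1)·12.00² = 68·144 = 9792
C: (70−1)·8.85² = 69·78.3225 = 5404.2525
D: (22−1)·8.05² = 21·64.8025 = 1360.8525
Numerator = 22029.345; denominator = Σ(nₕ−1) = 254.
s²ₚ = 22029.345/254 = 86.72970... → 86.730.

86.730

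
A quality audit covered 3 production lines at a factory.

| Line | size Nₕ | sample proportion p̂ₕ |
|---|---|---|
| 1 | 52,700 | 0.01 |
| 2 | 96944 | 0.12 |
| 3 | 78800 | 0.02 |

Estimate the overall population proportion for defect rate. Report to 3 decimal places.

N = 52700 + 96944 + 78800 = 228444.
Overall proportion = Σ (Nₕ/N)·p̂ₕ.
Σ Nₕp̂ₕ = 527 + 11633.28 + 1576 = 13736.28.
13736.28 / 228444 = 0.06013... → 0.060.

0.060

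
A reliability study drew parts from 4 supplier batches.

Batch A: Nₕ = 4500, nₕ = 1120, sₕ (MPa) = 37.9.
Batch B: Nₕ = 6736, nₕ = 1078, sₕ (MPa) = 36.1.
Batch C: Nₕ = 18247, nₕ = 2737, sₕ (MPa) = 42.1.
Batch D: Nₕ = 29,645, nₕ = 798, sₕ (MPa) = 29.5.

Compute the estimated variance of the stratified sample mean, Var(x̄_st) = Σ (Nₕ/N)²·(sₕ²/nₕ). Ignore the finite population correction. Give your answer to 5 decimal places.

0.35892

N = 59128; Wₕ = Nₕ/N.
batch A: (4500/59128)²·37.9²/1120 = 0.00742846
batch B: (6736/59128)²·36.1²/1078 = 0.01568966
batch C: (18247/59128)²·42.1²/2737 = 0.06167171
batch D: (29645/59128)²·29.5²/798 = 0.27413070
Sum = 0.35892052 → 0.35892.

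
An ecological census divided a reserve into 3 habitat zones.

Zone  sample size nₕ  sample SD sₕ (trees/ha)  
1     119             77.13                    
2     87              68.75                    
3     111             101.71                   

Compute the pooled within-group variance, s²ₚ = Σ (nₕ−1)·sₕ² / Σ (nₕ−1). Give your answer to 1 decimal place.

1: (119−1)·77.13² = 118·5949.0369 = 701986.3542
2: (87−1)·68.75² = 86·4726.5625 = 406484.375
3: (111−1)·101.71² = 110·10344.9241 = 1137941.651
Numerator = 2246412.3802; denominator = Σ(nₕ−1) = 314.
s²ₚ = 2246412.3802/314 = 7154.180... → 7154.2.

7154.2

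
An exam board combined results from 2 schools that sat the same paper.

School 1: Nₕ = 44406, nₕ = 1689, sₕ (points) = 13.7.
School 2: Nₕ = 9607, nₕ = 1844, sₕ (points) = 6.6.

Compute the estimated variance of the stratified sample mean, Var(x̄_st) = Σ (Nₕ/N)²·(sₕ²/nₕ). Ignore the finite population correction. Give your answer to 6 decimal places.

0.075857

N = 54013. Term for each stratum: Wₕ²sₕ²/nₕ.
Var(x̄_st) = 0.075110075 + 0.000747319 = 0.075857394 → 0.075857.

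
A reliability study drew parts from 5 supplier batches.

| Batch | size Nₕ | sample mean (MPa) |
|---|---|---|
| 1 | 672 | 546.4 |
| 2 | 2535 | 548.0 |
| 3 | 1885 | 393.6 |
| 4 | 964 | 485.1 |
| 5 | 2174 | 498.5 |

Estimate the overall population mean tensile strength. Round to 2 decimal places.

x̄_st = (Σ Nₕx̄ₕ) / (Σ Nₕ) = (672·546.4 + 2535·548.0 + 1885·393.6 + 964·485.1 + 2174·498.5) / 8230
= 4049672.2 / 8230 = 492.0622... → 492.06.

492.06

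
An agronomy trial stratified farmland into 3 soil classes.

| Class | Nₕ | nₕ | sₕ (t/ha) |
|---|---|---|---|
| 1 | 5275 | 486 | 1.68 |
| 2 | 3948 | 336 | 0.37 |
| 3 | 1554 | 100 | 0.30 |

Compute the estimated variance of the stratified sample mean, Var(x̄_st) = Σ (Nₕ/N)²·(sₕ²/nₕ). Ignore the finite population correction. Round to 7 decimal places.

0.0014647

N = 10777; Wₕ = Nₕ/N.
class 1: (5275/10777)²·1.68²/486 = 0.0013913342
class 2: (3948/10777)²·0.37²/336 = 0.0000546793
class 3: (1554/10777)²·0.30²/100 = 0.0000187132
Sum = 0.0014647267 → 0.0014647.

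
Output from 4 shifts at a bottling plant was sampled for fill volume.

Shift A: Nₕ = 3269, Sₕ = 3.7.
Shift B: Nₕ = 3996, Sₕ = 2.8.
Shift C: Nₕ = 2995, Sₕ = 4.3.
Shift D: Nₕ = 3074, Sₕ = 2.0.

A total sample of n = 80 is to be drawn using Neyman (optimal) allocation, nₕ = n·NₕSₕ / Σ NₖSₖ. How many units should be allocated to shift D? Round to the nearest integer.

A: NₕSₕ = 3269·3.7 = 12095.3
B: NₕSₕ = 3996·2.8 = 11188.8
C: NₕSₕ = 2995·4.3 = 12878.5
D: NₕSₕ = 3074·2.0 = 6148
Σ NₕSₕ = 42310.6.
n_D = 80·6148/42310.6 = 11.625... → 12.

12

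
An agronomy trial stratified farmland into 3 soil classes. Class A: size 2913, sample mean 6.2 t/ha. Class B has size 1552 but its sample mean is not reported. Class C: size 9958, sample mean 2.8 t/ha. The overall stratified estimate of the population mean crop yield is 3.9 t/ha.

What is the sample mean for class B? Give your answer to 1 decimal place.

6.6

N = 2913 + 1552 + 9958 = 14423.
Overall total = μ·N = 3.9·14423 = 56249.7.
Subtract the known strata: 2913·6.2 + 9958·2.8 = 45943.
Remaining total for class B: 56249.7 − 45943 = 10306.7.
Divide by its size: 10306.7 / 1552 = 6.641... → 6.6.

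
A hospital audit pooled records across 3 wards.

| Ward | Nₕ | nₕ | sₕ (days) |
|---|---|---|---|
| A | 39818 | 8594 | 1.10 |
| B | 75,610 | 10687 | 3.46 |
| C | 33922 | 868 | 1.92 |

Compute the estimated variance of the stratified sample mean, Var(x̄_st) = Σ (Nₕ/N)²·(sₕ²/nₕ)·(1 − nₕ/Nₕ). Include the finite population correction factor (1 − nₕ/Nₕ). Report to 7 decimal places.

N = 149350; Wₕ = Nₕ/N.
ward A: (39818/149350)²·1.10²/8594·(1 − 8594/39818) = 0.0000078478
ward B: (75610/149350)²·3.46²/10687·(1 − 10687/75610) = 0.0002465266
ward C: (33922/149350)²·1.92²/868·(1 − 868/33922) = 0.0002134901
Sum = 0.0004678645 → 0.0004679.

0.0004679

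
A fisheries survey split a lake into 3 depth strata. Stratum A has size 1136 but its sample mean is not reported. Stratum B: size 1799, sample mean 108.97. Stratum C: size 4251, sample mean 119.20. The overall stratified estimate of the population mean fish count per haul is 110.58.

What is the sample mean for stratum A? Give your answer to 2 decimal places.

80.87

N = 1136 + 1799 + 4251 = 7186.
Overall total = μ·N = 110.58·7186 = 794627.88.
Subtract the known strata: 1799·108.97 + 4251·119.20 = 702756.23.
Remaining total for stratum A: 794627.88 − 702756.23 = 91871.65.
Divide by its size: 91871.65 / 1136 = 80.8729... → 80.87.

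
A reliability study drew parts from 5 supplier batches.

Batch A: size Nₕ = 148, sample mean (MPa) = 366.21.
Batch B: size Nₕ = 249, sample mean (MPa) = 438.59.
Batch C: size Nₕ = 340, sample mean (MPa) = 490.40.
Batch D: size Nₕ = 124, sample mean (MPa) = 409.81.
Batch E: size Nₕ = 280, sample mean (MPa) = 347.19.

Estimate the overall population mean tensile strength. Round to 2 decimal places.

N = 148 + 249 + 340 + 124 + 280 = 1141.
Overall mean = Σ (Nₕ/N)·x̄ₕ — weight by population share, not a simple average.
Σ Nₕx̄ₕ = 148·366.21 + 249·438.59 + 340·490.40 + 124·409.81 + 280·347.19 = 54199.08 + 109208.91 + 166736 + 50816.44 + 97213.2 = 478173.63.
Divide by N: 478173.63 / 1141 = 419.0829... → 419.08.

419.08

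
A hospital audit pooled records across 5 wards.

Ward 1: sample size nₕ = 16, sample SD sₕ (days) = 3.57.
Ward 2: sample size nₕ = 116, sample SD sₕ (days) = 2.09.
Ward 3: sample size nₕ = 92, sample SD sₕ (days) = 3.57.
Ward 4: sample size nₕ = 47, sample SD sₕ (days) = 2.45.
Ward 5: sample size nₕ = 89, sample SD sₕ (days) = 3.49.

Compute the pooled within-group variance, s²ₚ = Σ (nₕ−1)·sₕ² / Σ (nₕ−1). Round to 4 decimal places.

Degrees of freedom: 15 + 115 + 91 + 46 + 88 = 355.
Σ(nₕ−1)sₕ² = 15·12.7449 + 115·4.3681 + 91·12.7449 + 46·6.0025 + 88·12.1801 = 3201.2547.
s²ₚ = 3201.2547 / 355 = 9.017619... → 9.0176.

9.0176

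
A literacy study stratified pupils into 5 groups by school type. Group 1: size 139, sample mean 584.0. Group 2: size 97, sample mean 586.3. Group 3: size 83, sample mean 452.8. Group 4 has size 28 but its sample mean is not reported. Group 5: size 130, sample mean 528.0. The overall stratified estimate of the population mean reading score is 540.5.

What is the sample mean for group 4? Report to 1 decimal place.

483.9

N = 139 + 97 + 83 + 28 + 130 = 477.
Overall total = μ·N = 540.5·477 = 257818.5.
Subtract the known strata: 139·584.0 + 97·586.3 + 83·452.8 + 130·528.0 = 244269.5.
Remaining total for group 4: 257818.5 − 244269.5 = 13549.
Divide by its size: 13549 / 28 = 483.893... → 483.9.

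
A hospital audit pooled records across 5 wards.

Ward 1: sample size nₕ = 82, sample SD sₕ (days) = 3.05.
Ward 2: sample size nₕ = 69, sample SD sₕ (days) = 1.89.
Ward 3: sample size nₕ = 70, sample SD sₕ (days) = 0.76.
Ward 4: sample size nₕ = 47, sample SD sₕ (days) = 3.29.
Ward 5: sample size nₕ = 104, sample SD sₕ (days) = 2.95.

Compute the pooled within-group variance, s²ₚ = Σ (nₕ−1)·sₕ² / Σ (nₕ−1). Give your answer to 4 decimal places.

6.6227

Degrees of freedom: 81 + 68 + 69 + 46 + 103 = 367.
Σ(nₕ−1)sₕ² = 81·9.3025 + 68·3.5721 + 69·0.5776 + 46·10.8241 + 103·8.7025 = 2430.5258.
s²ₚ = 2430.5258 / 367 = 6.622686... → 6.6227.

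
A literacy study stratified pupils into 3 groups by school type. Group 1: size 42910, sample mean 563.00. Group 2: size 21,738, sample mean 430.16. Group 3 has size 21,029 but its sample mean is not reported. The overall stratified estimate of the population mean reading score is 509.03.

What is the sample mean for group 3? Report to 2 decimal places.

480.43

Σ Nₕx̄ₕ = N·μ, so 21029·x̄_3 = 85677·509.03 − (42910·563.00 + 21738·430.16).
= 43612163.31 − 33509148.08 = 10103015.23.
x̄_3 = 10103015.23 / 21029 = 480.4325... → 480.43.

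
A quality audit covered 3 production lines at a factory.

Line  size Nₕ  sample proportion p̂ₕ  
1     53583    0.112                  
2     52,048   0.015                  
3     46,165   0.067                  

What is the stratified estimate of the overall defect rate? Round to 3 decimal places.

N = 53583 + 52048 + 46165 = 151796.
Overall proportion = Σ (Nₕ/N)·p̂ₕ.
Σ Nₕp̂ₕ = 6001.296 + 780.72 + 3093.055 = 9875.071.
9875.071 / 151796 = 0.06505... → 0.065.

0.065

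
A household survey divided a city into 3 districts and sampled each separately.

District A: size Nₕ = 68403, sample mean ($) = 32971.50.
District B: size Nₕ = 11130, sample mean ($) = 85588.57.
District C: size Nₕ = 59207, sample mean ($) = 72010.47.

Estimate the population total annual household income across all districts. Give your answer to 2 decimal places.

Population total = Σ Nₕ·x̄ₕ (each stratum's size times its mean).
68403·32971.50 + 11130·85588.57 + 59207·72010.47 = 2255349514.5 + 952600784.1 + 4263523897.29 = 7471474195.89.

7471474195.89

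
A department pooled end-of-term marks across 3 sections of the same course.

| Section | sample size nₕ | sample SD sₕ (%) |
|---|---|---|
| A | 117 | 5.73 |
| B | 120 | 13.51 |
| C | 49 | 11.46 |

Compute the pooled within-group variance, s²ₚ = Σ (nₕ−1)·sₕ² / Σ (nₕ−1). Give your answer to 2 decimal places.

A: (117−1)·5.73² = 116·32.8329 = 3808.6164
B: (120−1)·13.51² = 119·182.5201 = 21719.8919
C: (49−1)·11.46² = 48·131.3316 = 6303.9168
Numerator = 31832.4251; denominator = Σ(nₕ−1) = 283.
s²ₚ = 31832.4251/283 = 112.4821... → 112.48.

112.48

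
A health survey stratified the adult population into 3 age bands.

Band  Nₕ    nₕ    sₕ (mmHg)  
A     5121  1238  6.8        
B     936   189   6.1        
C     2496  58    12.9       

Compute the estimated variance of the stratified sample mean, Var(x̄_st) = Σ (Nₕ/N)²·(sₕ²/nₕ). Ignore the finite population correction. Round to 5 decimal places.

N = 8553. Term for each stratum: Wₕ²sₕ²/nₕ.
Var(x̄_st) = 0.01338967 + 0.00235783 + 0.24434511 = 0.26009260 → 0.26009.

0.26009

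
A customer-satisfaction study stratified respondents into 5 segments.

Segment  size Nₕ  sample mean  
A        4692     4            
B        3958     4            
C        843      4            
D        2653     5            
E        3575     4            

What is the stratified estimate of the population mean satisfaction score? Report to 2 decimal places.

4.17

N = 15721; weights Wₕ = Nₕ/N = (0.2985, 0.2518, 0.0536, 0.1688, 0.2274).
x̄_st = Σ Wₕ·x̄ₕ = 0.2985·4 + 0.2518·4 + 0.0536·4 + 0.1688·5 + 0.2274·4 ≈ 4.1688...
→ 4.17.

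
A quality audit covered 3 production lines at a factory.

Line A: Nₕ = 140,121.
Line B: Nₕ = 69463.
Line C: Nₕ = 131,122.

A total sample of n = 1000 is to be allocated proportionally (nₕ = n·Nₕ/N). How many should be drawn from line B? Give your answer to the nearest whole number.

Share of line B = 69463/340706 = 0.20388.
Allocate 1000 × 0.20388 = 203.880... → 204.

204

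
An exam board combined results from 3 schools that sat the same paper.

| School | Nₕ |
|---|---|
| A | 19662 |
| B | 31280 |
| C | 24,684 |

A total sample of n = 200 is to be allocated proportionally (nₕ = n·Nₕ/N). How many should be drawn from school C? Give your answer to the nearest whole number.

65

Share of school C = 24684/75626 = 0.32640.
Allocate 200 × 0.32640 = 65.279... → 65.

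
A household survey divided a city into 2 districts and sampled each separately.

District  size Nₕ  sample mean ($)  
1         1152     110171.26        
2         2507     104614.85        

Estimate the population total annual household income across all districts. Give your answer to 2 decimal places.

389186720.47

1: 1152·110171.26 = 126917291.52
2: 2507·104614.85 = 262269428.95
τ̂ = Σ Nₕx̄ₕ = 389186720.47.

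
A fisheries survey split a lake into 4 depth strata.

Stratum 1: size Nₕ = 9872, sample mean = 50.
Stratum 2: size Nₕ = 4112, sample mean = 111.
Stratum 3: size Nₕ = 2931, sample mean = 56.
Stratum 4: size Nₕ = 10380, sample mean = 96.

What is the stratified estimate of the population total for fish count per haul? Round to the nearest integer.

2110648

Estimate total by summing Nₕ·x̄ₕ over strata.
9872·50 + 4112·111 + 2931·56 + 10380·96 = 493600 + 456432 + 164136 + 996480 = 2110648.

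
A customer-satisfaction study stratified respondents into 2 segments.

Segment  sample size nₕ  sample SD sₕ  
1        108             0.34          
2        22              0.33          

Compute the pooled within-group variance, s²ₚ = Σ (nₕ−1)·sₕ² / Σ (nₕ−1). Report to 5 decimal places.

1: (108−1)·0.34² = 107·0.1156 = 12.3692
2: (22−1)·0.33² = 21·0.1089 = 2.2869
Numerator = 14.6561; denominator = Σ(nₕ−1) = 128.
s²ₚ = 14.6561/128 = 0.1145008... → 0.11450.

0.11450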